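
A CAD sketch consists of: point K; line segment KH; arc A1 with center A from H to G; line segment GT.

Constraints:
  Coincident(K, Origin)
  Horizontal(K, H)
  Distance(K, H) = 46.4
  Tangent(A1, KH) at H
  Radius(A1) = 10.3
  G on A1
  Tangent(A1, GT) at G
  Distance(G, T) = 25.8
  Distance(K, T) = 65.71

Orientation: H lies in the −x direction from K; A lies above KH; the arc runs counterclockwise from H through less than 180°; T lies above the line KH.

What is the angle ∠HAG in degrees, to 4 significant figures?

128.4°

K is at the origin; K and H share the same y with |KH| = 46.4 and H on the −x side, so H = (-46.40, 0.000). A1 meets KH tangentially, so AH is at right angles to KH, so A = H + (0, 10.3) = (-46.40, 10.30). Since AG ⟂ GT (tangency), |AT| = √(10.3² + 25.8²) = 27.78 regardless of where G sits on A1. So T lies on both circle(K, 65.71) and circle(A, 27.78); the above-KH intersection is T = (-54.36, 36.91). G is the foot of the tangent from T: G = (-38.33, 16.70).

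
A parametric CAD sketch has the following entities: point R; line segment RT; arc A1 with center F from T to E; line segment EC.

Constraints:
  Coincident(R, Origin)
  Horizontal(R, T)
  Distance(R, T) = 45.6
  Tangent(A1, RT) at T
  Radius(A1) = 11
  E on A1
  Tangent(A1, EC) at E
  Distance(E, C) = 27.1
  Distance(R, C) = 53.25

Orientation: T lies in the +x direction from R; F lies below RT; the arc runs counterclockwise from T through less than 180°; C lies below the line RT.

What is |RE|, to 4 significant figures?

36.57

Checks: R = (0.00, 0.00) ✓; |FE| = 11.00 ✓; ∠(FE, EC) = 90.00° ✓; |EC| = 27.10 ✓; |RC| = 53.25 ✓.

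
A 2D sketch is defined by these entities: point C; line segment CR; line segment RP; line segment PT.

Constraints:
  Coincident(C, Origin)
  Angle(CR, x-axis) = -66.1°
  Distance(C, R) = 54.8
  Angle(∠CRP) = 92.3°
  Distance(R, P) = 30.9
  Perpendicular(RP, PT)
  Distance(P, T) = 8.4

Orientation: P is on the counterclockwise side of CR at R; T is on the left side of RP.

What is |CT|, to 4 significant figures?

56.96

C is at the origin; CR runs at -66.1° with length 54.8, so R = 54.8·(cos -66.1°, sin -66.1°) = (22.20, -50.10). ∠CRP = 92.3°, so RP runs at -66.1° + (180° − 92.3°) = 21.60° from the x-axis; with |RP| = 30.9, P = R + 30.9·(cos 21.60°, sin 21.60°) = (50.93, -38.73). The perpendicularity gives PT at right angles to RP; with |PT| = 8.4 on the left of RP, T = P + 8.4·(-0.3681, 0.9298) = (47.84, -30.92). Then |CT| = |T − C| = 56.96.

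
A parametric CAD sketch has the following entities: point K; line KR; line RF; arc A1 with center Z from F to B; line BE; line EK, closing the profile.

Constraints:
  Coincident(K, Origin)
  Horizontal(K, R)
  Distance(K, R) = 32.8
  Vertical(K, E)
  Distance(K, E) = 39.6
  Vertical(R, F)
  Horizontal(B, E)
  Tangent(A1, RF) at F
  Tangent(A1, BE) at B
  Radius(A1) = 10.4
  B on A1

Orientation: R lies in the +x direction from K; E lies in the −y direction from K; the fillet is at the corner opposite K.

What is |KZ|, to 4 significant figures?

36.80

KE is vertical with |KE| = 39.6 and E on the −y side, so E = (0.000, -39.60). The virtual corner opposite K is at (32.80, -39.60). Since A1 is tangent to RF there, ZF ⟂ RF and the tangent condition forces ZB to be normal to BE, with radius 10.4, so the center Z sits 10.4 in from both sides at Z = (22.40, -29.20). Then |KZ| = |Z − K| = 36.80.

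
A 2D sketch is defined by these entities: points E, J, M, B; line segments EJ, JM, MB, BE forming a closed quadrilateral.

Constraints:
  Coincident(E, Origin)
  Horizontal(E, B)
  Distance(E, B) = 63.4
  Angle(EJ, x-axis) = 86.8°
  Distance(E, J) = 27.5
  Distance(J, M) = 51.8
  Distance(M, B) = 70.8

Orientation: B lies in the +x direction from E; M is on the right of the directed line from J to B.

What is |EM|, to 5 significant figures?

24.336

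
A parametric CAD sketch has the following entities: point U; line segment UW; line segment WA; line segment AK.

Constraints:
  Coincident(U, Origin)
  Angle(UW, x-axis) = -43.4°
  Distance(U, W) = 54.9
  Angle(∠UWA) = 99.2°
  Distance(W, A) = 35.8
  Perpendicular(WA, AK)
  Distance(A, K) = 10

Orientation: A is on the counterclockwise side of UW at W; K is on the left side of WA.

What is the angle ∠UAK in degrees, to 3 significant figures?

39.4°

∠UWA = 99.2°, so WA runs at -43.4° + (180° − 99.2°) = 37.4° from the x-axis; with |WA| = 35.8, A = W + 35.8·(cos 37.4°, sin 37.4°) = (68.3, -16.0). The perpendicularity gives AK at right angles to WA; with |AK| = 10.0 on the left of WA, K = A + 10.0·(-0.607, 0.794) = (62.3, -8.03). Then cos ∠UAK = AU·AK / (|AU||AK|), giving 39.4°.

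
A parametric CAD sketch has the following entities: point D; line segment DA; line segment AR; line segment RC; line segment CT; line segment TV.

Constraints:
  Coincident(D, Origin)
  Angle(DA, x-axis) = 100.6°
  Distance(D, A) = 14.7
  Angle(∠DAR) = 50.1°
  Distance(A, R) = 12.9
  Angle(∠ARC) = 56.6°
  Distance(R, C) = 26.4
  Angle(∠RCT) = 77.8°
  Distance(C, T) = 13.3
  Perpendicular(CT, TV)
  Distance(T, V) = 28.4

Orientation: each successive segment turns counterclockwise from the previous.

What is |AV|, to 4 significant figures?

11.88

∠RCT = 77.8° gives CT at 96.10° from the x-axis; with |CT| = 13.3, T = (13.93, 14.91). CT is perpendicular to TV, so TV runs at -173.9°; with |TV| = 28.4, V = (-14.31, 11.90). Then |AV| = |V − A| = 11.88.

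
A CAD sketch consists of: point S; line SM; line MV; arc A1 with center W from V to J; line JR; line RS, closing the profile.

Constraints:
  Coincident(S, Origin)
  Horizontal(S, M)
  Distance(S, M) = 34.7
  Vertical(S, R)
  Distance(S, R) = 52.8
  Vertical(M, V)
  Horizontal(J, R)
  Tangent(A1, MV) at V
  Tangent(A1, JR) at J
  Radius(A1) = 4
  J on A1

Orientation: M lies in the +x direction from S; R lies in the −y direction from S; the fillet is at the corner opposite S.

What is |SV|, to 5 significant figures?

59.879

S is at the origin; SM is horizontal with |SM| = 34.7 and M on the +x side, so M = (34.700, 0.0000). S and R share the same x with |SR| = 52.8 and R on the −y side, so R = (0.0000, -52.800). The virtual corner opposite S is at (34.700, -52.800). The tangent condition forces WV to be normal to MV and A1 meets JR tangentially, so WJ is at right angles to JR, with radius 4.0, so the center W sits 4.0 in from both sides at W = (30.700, -48.800). That places the tangent points at V = (34.700, -48.800) on MV and J = (30.700, -52.800) on JR. Then |SV| = |V − S| = 59.879.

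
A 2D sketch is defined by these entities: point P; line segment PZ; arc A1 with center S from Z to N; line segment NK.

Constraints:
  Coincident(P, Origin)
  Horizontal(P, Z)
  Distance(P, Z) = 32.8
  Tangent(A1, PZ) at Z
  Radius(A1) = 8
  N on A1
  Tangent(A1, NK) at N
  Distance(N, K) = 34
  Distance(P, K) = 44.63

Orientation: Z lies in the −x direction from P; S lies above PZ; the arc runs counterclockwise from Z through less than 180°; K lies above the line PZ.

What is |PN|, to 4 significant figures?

25.79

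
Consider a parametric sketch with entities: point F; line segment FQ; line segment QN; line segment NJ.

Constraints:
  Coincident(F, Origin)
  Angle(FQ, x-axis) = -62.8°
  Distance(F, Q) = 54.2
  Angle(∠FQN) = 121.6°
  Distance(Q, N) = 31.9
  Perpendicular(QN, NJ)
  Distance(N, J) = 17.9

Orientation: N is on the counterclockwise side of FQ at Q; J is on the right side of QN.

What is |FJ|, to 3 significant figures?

88.0

∠FQN = 121.6°, so QN runs at -62.8° + (180° − 121.6°) = -4.40° from the x-axis; with |QN| = 31.9, N = Q + 31.9·(cos -4.40°, sin -4.40°) = (56.6, -50.7). The perpendicularity gives NJ at right angles to QN; with |NJ| = 17.9 on the right of QN, J = N + 17.9·(-0.0767, -0.997) = (55.2, -68.5). Then |FJ| = |J − F| = 88.0.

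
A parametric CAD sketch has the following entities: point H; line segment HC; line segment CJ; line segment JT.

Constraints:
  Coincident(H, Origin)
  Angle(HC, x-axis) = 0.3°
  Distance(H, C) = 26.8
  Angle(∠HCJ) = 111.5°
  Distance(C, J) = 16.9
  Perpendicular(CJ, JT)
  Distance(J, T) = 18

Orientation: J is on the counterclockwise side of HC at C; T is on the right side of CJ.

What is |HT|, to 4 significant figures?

50.57

H is at the origin; HC runs at 0.3° with length 26.8, so C = 26.8·(cos 0.3°, sin 0.3°) = (26.80, 0.1403). ∠HCJ = 111.5°, so CJ runs at 0.3° + (180° − 111.5°) = 68.80° from the x-axis; with |CJ| = 16.9, J = C + 16.9·(cos 68.80°, sin 68.80°) = (32.91, 15.90). The perpendicularity gives JT at right angles to CJ; with |JT| = 18.0 on the right of CJ, T = J + 18.0·(0.9323, -0.3616) = (49.69, 9.387). Then |HT| = |T − H| = 50.57.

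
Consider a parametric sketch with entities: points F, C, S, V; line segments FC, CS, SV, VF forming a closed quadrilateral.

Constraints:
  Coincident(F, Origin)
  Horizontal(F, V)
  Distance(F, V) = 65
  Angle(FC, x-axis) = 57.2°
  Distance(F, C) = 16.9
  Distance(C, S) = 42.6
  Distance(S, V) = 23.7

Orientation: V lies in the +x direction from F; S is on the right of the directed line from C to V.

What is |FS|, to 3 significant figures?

45.1

F is at the origin; FV is horizontal with |FV| = 65.0 and V in +x, so V = (65.0, 0). FC runs at 57.2° with |FC| = 16.9, so C = (9.15, 14.2). S is determined by |CS| = 42.6 and |SV| = 23.7 together: it lies at the intersection of circle(C, 42.6) and circle(V, 23.7). With |CV| = 57.6, the foot of the radical line on CV is 39.7 from C and the perpendicular offset is √(42.6² − 39.7²) = 15.5. Taking the right-of-CV solution: S = (43.8, -10.6).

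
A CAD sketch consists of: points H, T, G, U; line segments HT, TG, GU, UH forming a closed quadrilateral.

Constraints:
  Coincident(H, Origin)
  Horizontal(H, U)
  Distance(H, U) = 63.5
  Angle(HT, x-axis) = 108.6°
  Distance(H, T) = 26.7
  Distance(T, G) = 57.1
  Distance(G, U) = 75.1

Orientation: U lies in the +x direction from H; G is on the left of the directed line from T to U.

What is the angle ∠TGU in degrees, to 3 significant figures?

69.0°

H is at the origin; HU is horizontal with |HU| = 63.5 and U in +x, so U = (63.5, 0). HT runs at 108.6° with |HT| = 26.7, so T = (-8.52, 25.3). G is determined by |TG| = 57.1 and |GU| = 75.1 together: it lies at the intersection of circle(T, 57.1) and circle(U, 75.1). With |TU| = 76.3, the foot of the radical line on TU is 22.6 from T and the perpendicular offset is √(57.1² − 22.6²) = 52.4. Taking the left-of-TU solution: G = (30.2, 67.3).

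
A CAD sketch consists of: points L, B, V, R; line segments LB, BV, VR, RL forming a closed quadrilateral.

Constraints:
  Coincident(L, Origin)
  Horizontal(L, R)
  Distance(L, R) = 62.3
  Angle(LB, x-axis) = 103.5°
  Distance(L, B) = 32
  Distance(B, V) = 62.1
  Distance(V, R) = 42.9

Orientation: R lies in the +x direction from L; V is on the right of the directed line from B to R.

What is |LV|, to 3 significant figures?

33.3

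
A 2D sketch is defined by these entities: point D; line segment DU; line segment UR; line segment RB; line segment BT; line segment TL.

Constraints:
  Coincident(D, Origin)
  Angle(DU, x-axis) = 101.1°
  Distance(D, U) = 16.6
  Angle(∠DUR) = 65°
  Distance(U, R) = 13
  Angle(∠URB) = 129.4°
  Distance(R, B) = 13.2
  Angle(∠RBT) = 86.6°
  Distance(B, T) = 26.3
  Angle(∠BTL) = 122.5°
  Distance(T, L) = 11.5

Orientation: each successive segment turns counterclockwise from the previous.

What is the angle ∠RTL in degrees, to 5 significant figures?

95.189°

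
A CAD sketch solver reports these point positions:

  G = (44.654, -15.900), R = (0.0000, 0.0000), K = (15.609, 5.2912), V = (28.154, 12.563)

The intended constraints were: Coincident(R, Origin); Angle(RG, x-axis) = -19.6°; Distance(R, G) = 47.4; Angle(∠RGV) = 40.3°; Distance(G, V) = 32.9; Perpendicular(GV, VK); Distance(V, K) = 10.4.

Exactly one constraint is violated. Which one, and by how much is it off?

Distance(V, K) = 10.4 — off by 4.10.

R = (0.00, 0.00) ✓; RG at -19.60° ✓; |RG| = 47.40 ✓; ∠RGV = 40.30° ✓; |GV| = 32.90 ✓; ∠(GV, VK) = 90.00° ✓; |VK| = 14.50 ✗.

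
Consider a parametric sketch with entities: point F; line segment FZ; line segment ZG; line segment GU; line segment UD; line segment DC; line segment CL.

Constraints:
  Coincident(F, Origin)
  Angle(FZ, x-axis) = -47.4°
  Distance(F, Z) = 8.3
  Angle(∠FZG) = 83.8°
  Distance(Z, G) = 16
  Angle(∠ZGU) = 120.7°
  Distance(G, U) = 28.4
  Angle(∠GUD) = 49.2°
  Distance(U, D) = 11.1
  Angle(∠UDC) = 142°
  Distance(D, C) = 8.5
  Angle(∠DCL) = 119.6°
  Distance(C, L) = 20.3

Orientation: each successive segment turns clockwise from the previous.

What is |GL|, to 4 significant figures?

5.333

F is at the origin; FZ runs at -47.4° with length 8.3, so Z = (5.618, -6.110). ∠FZG = 83.8° gives ZG at -143.6° from the x-axis; with |ZG| = 16.0, G = (-7.260, -15.60). ∠ZGU = 120.7° gives GU at 157.1° from the x-axis; with |GU| = 28.4, U = (-33.42, -4.553). ∠GUD = 49.2° gives UD at 26.30° from the x-axis; with |UD| = 11.1, D = (-23.47, 0.3649). ∠UDC = 142.0° gives DC at -11.70° from the x-axis; with |DC| = 8.5, C = (-15.15, -1.359). ∠DCL = 119.6° gives CL at -72.10° from the x-axis; with |CL| = 20.3, L = (-8.908, -20.68). Then |GL| = |L − G| = 5.333.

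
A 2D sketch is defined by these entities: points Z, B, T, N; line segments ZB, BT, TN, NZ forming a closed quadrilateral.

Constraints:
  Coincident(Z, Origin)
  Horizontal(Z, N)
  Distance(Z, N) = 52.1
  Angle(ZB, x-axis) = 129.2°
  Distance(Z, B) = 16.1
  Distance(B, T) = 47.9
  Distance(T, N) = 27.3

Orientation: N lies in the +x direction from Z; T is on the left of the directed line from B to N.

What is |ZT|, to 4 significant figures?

43.02

Z is at the origin; Z and N share the same y with |ZN| = 52.1 and N in +x, so N = (52.1, 0). ZB runs at 129.2° with |ZB| = 16.1, so B = (-10.18, 12.48). T is determined by |BT| = 47.9 and |TN| = 27.3 together: it lies at the intersection of circle(B, 47.9) and circle(N, 27.3). With |BN| = 63.51, the foot of the radical line on BN is 43.95 from B and the perpendicular offset is √(47.9² − 43.95²) = 19.04. Taking the left-of-BN solution: T = (36.66, 22.51).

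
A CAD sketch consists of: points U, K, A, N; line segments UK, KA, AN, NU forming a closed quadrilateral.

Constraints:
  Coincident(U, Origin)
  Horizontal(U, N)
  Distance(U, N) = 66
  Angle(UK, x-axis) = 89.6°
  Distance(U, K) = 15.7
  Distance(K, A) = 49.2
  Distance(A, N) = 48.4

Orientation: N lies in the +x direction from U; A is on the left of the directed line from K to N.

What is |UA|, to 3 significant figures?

59.1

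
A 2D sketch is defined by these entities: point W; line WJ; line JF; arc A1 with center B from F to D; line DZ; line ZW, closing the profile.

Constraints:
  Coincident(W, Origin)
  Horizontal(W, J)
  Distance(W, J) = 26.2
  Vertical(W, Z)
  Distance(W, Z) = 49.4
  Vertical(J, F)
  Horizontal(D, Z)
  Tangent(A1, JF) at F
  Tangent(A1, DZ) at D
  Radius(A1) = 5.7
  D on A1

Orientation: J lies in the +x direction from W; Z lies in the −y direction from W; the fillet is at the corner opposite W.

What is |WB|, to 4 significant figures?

48.27

WZ is vertical with |WZ| = 49.4 and Z on the −y side, so Z = (0.000, -49.40). The virtual corner opposite W is at (26.20, -49.40). Tangency of A1 to JF means the radius BF is perpendicular to JF and the tangent condition forces BD to be normal to DZ, with radius 5.7, so the center B sits 5.7 in from both sides at B = (20.50, -43.70). Then |WB| = |B − W| = 48.27.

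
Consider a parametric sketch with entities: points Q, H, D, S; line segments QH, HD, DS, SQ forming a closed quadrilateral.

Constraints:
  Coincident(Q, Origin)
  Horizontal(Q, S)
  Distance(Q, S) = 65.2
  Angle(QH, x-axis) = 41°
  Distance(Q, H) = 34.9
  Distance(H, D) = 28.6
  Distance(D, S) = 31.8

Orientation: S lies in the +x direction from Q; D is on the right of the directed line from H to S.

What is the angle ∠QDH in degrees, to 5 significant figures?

67.006°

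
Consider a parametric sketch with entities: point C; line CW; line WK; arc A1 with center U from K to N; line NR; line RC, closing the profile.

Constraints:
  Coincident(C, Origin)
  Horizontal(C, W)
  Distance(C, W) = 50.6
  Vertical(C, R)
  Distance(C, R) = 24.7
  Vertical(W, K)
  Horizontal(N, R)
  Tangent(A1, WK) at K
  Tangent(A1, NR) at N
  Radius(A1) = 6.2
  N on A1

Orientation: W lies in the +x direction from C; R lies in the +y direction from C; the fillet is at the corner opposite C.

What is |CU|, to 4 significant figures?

48.10

C and R share the same x with |CR| = 24.7 and R on the +y side, so R = (0.000, 24.70). The virtual corner opposite C is at (50.60, 24.70). The tangent condition forces UK to be normal to WK and tangency of A1 to NR means the radius UN is perpendicular to NR, with radius 6.2, so the center U sits 6.2 in from both sides at U = (44.40, 18.50). Then |CU| = |U − C| = 48.10.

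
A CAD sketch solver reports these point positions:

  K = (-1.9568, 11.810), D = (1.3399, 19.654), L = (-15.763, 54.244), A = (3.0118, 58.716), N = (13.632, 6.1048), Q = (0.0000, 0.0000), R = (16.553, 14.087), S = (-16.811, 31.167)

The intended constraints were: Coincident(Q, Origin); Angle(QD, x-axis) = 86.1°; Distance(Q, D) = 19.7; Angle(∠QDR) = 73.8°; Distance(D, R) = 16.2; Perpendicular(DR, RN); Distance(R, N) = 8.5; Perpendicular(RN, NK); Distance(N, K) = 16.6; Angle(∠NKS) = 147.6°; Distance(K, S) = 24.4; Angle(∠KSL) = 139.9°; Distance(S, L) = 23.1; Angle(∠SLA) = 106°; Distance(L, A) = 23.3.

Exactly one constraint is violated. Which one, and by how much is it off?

Distance(L, A) = 23.3 — off by 4.00.

Q = (0.00, 0.00) ✓; QD at 86.10° ✓; |QD| = 19.70 ✓; ∠QDR = 73.80° ✓; |DR| = 16.20 ✓; ∠(DR, RN) = 90.00° ✓; |RN| = 8.500 ✓; ∠(RN, NK) = 90.00° ✓; |NK| = 16.60 ✓; ∠NKS = 147.6° ✓; |KS| = 24.40 ✓; ∠KSL = 139.9° ✓; |SL| = 23.10 ✓; ∠SLA = 106.0° ✓; |LA| = 19.30 ✗.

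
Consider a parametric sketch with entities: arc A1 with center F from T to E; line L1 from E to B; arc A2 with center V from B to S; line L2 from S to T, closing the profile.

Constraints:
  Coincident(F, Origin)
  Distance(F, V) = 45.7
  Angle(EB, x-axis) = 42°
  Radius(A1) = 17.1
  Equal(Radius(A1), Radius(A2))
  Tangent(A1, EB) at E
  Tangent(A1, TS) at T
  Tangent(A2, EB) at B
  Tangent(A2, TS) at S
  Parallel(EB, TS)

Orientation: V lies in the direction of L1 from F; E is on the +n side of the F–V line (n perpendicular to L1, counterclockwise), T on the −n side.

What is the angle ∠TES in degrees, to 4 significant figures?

53.19°

The slot axis is L1's direction at 42.0°, so u = (cos 42.0°, sin 42.0°) = (0.7431, 0.6691) and n = (−sin 42.0°, cos 42.0°) = (-0.6691, 0.7431). F is at the origin and V lies 45.7 along u from F, so V = 45.7·u = (33.96, 30.58). Tangency of A1 to both parallel lines with radius 17.1 puts E and T at F ± 17.1·n: E = (-11.44, 12.71), T = (11.44, -12.71). Equal radii place B and S the same way about V: B = V + 17.1·n = (22.52, 43.29), S = V − 17.1·n = (45.40, 17.87). Then cos ∠TES = ET·ES / (|ET||ES|), giving 53.19°.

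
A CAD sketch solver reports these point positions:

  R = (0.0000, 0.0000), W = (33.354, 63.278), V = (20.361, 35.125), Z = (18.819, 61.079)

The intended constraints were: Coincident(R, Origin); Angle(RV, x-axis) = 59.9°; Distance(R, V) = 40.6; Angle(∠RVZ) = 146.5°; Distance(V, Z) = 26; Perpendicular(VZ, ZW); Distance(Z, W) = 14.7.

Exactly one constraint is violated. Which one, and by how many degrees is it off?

Perpendicular(VZ, ZW) — off by 5.20°.

R = (0.00, 0.00) ✓; RV at 59.90° ✓; |RV| = 40.60 ✓; ∠RVZ = 146.5° ✓; |VZ| = 26.00 ✓; ∠(VZ, ZW) = 84.80° ✗; |ZW| = 14.70 ✓.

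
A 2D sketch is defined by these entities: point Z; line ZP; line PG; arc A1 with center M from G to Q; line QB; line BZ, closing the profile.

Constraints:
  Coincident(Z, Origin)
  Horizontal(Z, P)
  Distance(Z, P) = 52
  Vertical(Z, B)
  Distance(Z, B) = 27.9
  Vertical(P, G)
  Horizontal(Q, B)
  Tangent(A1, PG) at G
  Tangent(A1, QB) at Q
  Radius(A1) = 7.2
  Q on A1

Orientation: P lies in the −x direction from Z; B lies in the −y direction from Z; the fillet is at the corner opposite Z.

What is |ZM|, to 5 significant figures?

49.351

ZB is vertical with |ZB| = 27.9 and B on the −y side, so B = (0.0000, -27.900). The virtual corner opposite Z is at (-52.000, -27.900). Tangency of A1 to PG means the radius MG is perpendicular to PG and the tangent condition forces MQ to be normal to QB, with radius 7.2, so the center M sits 7.2 in from both sides at M = (-44.800, -20.700). Then |ZM| = |M − Z| = 49.351.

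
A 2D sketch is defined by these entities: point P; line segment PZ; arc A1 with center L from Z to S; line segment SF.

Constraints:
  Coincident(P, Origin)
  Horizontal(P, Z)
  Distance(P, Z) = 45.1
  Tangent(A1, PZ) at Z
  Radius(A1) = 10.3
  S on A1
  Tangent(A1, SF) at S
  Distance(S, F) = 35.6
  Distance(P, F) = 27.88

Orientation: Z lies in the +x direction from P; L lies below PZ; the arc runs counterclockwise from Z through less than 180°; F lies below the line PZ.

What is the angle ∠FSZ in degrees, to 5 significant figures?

159.83°

Checks: |LS| = 10.30 ✓; ∠(LS, SF) = 90.00° ✓; |SF| = 35.60 ✓; |PF| = 27.88 ✓.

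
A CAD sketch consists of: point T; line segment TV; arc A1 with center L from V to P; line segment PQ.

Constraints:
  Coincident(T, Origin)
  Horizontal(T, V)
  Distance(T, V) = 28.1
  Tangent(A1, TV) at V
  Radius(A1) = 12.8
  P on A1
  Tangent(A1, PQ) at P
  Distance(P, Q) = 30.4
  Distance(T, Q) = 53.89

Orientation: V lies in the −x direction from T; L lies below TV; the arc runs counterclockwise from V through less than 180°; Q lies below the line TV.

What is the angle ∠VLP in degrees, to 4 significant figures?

112.3°

T is at the origin; T and V share the same y with |TV| = 28.1 and V on the −x side, so V = (-28.10, 0.000). Tangency of A1 to TV means the radius LV is perpendicular to TV, so L = V + (0, -12.8) = (-28.10, -12.80). Since LP ⟂ PQ (tangency), |LQ| = √(12.8² + 30.4²) = 32.98 regardless of where P sits on A1. So Q lies on both circle(T, 53.89) and circle(L, 32.98); the below-TV intersection is Q = (-28.43, -45.78). P is the foot of the tangent from Q: P = (-39.95, -17.65).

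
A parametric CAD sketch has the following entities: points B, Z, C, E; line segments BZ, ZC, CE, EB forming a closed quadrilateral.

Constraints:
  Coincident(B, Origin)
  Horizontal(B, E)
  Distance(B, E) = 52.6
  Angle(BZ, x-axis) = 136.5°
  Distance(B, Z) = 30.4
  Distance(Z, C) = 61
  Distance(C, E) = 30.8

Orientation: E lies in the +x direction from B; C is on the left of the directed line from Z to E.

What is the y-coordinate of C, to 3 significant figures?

27.4

Checks: B = (0.00, 0.00) ✓; |ZC| = 61.00 ✓; |CE| = 30.80 ✓.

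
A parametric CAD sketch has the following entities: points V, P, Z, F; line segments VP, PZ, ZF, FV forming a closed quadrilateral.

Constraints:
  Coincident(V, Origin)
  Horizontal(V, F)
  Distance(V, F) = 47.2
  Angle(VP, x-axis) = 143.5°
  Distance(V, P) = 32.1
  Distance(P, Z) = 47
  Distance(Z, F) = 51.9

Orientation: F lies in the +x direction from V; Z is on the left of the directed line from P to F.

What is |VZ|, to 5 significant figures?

44.095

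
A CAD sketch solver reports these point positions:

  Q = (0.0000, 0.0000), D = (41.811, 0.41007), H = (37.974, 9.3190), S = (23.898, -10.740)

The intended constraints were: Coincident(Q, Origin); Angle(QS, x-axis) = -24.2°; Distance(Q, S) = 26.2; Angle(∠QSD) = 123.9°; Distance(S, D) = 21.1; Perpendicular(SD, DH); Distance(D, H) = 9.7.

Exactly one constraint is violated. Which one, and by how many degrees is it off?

Perpendicular(SD, DH) — off by 8.60°.

Q = (0.00, 0.00) ✓; QS at -24.20° ✓; |QS| = 26.20 ✓; ∠QSD = 123.9° ✓; |SD| = 21.10 ✓; ∠(SD, DH) = 81.40° ✗; |DH| = 9.700 ✓.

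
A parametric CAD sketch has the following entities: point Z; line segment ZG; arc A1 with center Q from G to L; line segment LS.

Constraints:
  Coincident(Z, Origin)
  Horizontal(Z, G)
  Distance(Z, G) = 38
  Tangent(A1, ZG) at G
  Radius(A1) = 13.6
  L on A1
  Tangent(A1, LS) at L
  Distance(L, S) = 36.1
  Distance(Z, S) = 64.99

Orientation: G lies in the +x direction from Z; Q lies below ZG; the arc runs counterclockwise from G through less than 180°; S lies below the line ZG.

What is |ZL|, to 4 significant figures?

31.48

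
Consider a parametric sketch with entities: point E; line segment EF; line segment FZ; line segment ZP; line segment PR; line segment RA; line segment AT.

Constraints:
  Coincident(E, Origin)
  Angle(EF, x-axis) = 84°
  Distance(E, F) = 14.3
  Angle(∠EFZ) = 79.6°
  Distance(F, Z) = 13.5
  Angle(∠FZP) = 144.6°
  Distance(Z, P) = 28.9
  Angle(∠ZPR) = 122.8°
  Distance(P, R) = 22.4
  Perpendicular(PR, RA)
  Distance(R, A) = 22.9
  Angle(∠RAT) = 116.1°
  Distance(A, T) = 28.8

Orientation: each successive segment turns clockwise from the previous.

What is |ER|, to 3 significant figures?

41.8

E is at the origin; EF runs at 84.0° with length 14.3, so F = (1.49, 14.2). ∠EFZ = 79.6° gives FZ at -16.4° from the x-axis; with |FZ| = 13.5, Z = (14.4, 10.4). ∠FZP = 144.6° gives ZP at -51.8° from the x-axis; with |ZP| = 28.9, P = (32.3, -12.3). ∠ZPR = 122.8° gives PR at -109° from the x-axis; with |PR| = 22.4, R = (25.0, -33.5). Then |ER| = |R − E| = 41.8.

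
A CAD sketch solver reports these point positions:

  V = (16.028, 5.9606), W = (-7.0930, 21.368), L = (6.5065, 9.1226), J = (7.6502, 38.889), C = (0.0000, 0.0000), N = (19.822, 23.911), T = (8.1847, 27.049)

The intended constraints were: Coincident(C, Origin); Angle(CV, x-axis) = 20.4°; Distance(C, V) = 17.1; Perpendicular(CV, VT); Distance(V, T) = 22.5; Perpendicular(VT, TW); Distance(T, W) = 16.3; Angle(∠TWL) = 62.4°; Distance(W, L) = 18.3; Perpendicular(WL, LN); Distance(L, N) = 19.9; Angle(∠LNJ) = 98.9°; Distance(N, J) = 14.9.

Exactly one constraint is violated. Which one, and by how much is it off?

Distance(N, J) = 14.9 — off by 4.40.

C = (0.00, 0.00) ✓; CV at 20.40° ✓; |CV| = 17.10 ✓; ∠(CV, VT) = 90.00° ✓; |VT| = 22.50 ✓; ∠(VT, TW) = 90.00° ✓; |TW| = 16.30 ✓; ∠TWL = 62.40° ✓; |WL| = 18.30 ✓; ∠(WL, LN) = 90.00° ✓; |LN| = 19.90 ✓; ∠LNJ = 98.90° ✓; |NJ| = 19.30 ✗.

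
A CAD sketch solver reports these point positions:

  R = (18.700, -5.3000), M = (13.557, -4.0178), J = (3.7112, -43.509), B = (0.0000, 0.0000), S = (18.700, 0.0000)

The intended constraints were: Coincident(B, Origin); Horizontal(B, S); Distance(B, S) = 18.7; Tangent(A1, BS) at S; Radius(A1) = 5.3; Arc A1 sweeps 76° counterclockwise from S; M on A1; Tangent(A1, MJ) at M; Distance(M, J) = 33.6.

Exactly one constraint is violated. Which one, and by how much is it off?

Distance(M, J) = 33.6 — off by 7.10.

B = (0.00, 0.00) ✓; B.y = 0.00, S.y = 0.00 ✓; |BS| = 18.70 ✓; ∠(RS, SB) = 90.00° ✓; |RS| = 5.300 ✓; bearing(R→M) − bearing(R→S) = 76.00° ✓; |RM| = 5.300 ✓; ∠(RM, MJ) = 90.00° ✓; |MJ| = 40.70 ✗.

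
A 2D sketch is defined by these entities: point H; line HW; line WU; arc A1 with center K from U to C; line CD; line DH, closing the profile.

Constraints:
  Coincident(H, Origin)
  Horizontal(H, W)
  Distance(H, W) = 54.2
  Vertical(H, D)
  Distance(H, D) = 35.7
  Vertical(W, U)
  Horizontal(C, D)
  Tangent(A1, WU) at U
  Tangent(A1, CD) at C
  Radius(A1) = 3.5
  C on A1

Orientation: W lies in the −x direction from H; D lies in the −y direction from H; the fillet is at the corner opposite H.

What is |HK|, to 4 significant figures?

60.06

H is at the origin; H and W share the same y with |HW| = 54.2 and W on the −x side, so W = (-54.20, 0.000). H and D share the same x with |HD| = 35.7 and D on the −y side, so D = (0.000, -35.70). The virtual corner opposite H is at (-54.20, -35.70). Since A1 is tangent to WU there, KU ⟂ WU and A1 meets CD tangentially, so KC is at right angles to CD, with radius 3.5, so the center K sits 3.5 in from both sides at K = (-50.70, -32.20). Then |HK| = |K − H| = 60.06.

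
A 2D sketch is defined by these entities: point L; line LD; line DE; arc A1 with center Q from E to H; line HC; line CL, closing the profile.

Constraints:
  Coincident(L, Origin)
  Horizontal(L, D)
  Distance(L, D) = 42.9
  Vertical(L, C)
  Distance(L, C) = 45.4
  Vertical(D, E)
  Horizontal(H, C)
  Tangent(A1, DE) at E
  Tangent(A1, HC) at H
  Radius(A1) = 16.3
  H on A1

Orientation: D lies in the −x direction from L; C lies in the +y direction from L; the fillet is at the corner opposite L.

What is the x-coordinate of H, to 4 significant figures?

-26.60

L is at the origin; LD is horizontal with |LD| = 42.9 and D on the −x side, so D = (-42.90, 0.000). L and C share the same x with |LC| = 45.4 and C on the +y side, so C = (0.000, 45.40). The virtual corner opposite L is at (-42.90, 45.40). Tangency of A1 to DE means the radius QE is perpendicular to DE and the tangent condition forces QH to be normal to HC, with radius 16.3, so the center Q sits 16.3 in from both sides at Q = (-26.60, 29.10). That places the tangent points at E = (-42.90, 29.10) on DE and H = (-26.60, 45.40) on HC. So H.x = -26.60.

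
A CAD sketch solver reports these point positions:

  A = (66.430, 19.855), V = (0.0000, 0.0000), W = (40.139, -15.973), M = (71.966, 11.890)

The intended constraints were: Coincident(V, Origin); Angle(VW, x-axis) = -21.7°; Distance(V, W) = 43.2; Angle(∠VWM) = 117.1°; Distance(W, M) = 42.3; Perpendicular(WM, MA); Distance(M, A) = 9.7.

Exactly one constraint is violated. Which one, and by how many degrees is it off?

Perpendicular(WM, MA) — off by 6.40°.

V = (0.00, 0.00) ✓; VW at -21.70° ✓; |VW| = 43.20 ✓; ∠VWM = 117.1° ✓; |WM| = 42.30 ✓; ∠(WM, MA) = 83.60° ✗; |MA| = 9.700 ✓.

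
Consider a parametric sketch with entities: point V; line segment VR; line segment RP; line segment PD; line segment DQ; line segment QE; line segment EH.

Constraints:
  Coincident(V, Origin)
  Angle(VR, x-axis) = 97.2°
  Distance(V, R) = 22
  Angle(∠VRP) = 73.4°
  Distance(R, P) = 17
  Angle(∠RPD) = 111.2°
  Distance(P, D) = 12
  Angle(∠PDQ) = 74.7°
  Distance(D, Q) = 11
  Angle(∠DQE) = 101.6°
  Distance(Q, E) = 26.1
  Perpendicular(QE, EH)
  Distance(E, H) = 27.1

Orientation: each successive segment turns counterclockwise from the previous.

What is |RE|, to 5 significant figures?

12.829

∠PDQ = 74.7° gives DQ at 17.900° from the x-axis; with |DQ| = 11.0, Q = (-7.2998, 6.3595). ∠DQE = 101.6° gives QE at 96.300° from the x-axis; with |QE| = 26.1, E = (-10.164, 32.302). Then |RE| = |E − R| = 12.829.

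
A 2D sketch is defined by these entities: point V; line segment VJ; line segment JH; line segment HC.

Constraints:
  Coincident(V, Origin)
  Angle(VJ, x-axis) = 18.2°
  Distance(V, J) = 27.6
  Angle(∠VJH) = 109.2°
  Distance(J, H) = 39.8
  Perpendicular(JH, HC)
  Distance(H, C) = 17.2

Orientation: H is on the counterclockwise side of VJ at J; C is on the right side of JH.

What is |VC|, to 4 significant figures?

65.27

∠VJH = 109.2°, so JH runs at 18.2° + (180° − 109.2°) = 89.00° from the x-axis; with |JH| = 39.8, H = J + 39.8·(cos 89.00°, sin 89.00°) = (26.91, 48.41). JH is perpendicular to HC; with |HC| = 17.2 on the right of JH, C = H + 17.2·(0.9998, -0.01745) = (44.11, 48.11). Then |VC| = |C − V| = 65.27.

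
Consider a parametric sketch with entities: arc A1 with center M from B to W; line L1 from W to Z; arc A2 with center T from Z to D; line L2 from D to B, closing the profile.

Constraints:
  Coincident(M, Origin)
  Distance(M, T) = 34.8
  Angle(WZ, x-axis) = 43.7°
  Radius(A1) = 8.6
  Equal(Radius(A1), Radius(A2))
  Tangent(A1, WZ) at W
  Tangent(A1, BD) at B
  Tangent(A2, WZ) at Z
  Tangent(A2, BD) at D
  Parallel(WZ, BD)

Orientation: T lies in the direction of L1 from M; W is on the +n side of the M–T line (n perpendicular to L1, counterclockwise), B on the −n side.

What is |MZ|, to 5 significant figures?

35.847

Tangency of A1 to both parallel lines with radius 8.6 puts W and B at M ± 8.6·n: W = (-5.9416, 6.2175), B = (5.9416, -6.2175). Equal radii place Z and D the same way about T: Z = T + 8.6·n = (19.218, 30.260), D = T − 8.6·n = (31.101, 17.825). Then |MZ| = |Z − M| = 35.847.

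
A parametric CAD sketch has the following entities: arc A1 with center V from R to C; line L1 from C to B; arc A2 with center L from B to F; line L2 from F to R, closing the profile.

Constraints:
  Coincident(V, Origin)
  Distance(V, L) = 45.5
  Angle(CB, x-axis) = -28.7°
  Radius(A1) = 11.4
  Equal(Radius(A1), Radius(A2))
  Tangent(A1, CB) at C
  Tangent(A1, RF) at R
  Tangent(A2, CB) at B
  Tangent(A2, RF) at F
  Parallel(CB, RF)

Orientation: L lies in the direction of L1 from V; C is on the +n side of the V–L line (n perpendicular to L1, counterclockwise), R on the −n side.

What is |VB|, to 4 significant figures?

46.91

Tangency of A1 to both parallel lines with radius 11.4 puts C and R at V ± 11.4·n: C = (5.475, 9.999), R = (-5.475, -9.999). Equal radii place B and F the same way about L: B = L + 11.4·n = (45.38, -11.85), F = L − 11.4·n = (34.44, -31.85). Then |VB| = |B − V| = 46.91.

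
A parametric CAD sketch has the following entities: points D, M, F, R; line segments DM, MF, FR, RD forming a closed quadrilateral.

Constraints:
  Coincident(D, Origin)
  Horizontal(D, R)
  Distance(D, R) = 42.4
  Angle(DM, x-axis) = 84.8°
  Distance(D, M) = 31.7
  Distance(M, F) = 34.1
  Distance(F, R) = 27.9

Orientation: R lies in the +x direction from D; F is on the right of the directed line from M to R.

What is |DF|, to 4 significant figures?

14.51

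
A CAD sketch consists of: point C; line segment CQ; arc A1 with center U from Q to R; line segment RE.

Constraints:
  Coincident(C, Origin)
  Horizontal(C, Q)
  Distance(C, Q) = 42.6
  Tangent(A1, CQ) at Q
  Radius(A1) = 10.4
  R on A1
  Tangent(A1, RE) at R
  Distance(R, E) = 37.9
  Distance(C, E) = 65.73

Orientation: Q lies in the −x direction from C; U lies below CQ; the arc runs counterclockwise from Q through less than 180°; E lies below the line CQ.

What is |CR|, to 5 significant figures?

54.250

Checks: |UQ| = 10.40 ✓; |UR| = 10.40 ✓; ∠(UR, RE) = 90.00° ✓; |RE| = 37.90 ✓; |CE| = 65.73 ✓.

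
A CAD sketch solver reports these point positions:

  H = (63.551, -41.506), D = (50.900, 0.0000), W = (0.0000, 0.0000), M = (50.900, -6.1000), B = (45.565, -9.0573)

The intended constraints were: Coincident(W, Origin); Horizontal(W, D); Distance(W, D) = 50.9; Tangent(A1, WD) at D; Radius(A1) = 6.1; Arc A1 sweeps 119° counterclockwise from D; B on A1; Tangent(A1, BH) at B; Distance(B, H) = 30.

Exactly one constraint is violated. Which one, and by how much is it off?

Distance(B, H) = 30 — off by 7.10.

W = (0.00, 0.00) ✓; W.y = 0.00, D.y = 0.00 ✓; |WD| = 50.90 ✓; ∠(MD, DW) = 90.00° ✓; |MD| = 6.100 ✓; bearing(M→B) − bearing(M→D) = 119.0° ✓; |MB| = 6.100 ✓; ∠(MB, BH) = 90.00° ✓; |BH| = 37.10 ✗.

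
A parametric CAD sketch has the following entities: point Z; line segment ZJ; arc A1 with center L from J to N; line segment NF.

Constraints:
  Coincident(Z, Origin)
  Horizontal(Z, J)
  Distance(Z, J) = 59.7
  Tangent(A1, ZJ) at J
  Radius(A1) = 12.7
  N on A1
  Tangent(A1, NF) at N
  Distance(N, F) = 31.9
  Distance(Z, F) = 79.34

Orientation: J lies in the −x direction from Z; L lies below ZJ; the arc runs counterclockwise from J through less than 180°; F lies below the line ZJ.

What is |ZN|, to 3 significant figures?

73.7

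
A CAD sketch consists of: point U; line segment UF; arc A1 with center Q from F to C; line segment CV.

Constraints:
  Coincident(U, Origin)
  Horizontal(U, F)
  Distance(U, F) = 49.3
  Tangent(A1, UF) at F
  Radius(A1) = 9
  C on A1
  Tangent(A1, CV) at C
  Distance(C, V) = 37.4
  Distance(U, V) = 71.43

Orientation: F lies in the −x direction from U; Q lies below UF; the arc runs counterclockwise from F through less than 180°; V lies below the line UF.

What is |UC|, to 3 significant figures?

59.1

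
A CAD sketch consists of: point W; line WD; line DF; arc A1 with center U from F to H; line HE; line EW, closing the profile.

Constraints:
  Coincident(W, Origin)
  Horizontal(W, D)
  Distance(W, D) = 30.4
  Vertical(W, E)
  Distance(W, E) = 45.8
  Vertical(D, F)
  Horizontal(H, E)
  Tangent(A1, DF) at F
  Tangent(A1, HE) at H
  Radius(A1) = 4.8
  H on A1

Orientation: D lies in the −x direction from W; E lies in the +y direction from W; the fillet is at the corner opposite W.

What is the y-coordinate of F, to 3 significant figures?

41.0

W is at the origin; WD is horizontal with |WD| = 30.4 and D on the −x side, so D = (-30.4, 0.00). W and E share the same x with |WE| = 45.8 and E on the +y side, so E = (0.00, 45.8). The virtual corner opposite W is at (-30.4, 45.8). A1 meets DF tangentially, so UF is at right angles to DF and tangency of A1 to HE means the radius UH is perpendicular to HE, with radius 4.8, so the center U sits 4.8 in from both sides at U = (-25.6, 41.0). That places the tangent points at F = (-30.4, 41.0) on DF and H = (-25.6, 45.8) on HE. So F.y = 41.0.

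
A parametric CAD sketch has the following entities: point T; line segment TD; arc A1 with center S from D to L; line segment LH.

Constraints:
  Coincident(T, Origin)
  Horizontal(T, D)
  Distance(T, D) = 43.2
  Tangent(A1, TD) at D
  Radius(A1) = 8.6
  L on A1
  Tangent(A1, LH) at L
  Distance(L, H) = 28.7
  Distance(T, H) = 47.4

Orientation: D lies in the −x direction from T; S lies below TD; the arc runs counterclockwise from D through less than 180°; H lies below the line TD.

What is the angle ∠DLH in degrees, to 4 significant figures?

114.6°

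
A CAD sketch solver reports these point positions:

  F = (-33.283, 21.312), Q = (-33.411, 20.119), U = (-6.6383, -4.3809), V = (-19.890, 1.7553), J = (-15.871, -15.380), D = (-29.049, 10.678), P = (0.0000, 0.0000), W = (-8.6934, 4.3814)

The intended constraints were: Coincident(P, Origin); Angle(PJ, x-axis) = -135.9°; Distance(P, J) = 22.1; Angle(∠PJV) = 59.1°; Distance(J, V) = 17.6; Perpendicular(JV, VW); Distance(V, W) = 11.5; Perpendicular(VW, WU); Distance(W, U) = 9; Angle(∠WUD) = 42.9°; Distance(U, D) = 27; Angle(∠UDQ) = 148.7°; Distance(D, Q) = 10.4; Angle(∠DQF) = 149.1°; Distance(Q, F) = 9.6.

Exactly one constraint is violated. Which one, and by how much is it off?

Distance(Q, F) = 9.6 — off by 8.40.

P = (0.00, 0.00) ✓; PJ at -135.9° ✓; |PJ| = 22.10 ✓; ∠PJV = 59.10° ✓; |JV| = 17.60 ✓; ∠(JV, VW) = 90.00° ✓; |VW| = 11.50 ✓; ∠(VW, WU) = 90.00° ✓; |WU| = 9.000 ✓; ∠WUD = 42.90° ✓; |UD| = 27.00 ✓; ∠UDQ = 148.7° ✓; |DQ| = 10.40 ✓; ∠DQF = 149.1° ✓; |QF| = 1.200 ✗.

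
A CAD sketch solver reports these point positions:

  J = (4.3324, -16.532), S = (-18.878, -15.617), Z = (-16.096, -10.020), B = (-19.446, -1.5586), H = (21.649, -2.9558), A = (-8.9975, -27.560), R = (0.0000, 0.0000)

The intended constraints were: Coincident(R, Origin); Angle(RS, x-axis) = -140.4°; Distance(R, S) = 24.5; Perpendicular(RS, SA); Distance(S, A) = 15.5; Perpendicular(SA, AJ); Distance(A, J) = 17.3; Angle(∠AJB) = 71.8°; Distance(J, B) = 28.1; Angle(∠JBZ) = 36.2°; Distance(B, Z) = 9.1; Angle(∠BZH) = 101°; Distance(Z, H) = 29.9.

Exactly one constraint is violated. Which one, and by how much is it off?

Distance(Z, H) = 29.9 — off by 8.50.

R = (0.00, 0.00) ✓; RS at -140.4° ✓; |RS| = 24.50 ✓; ∠(RS, SA) = 90.00° ✓; |SA| = 15.50 ✓; ∠(SA, AJ) = 90.00° ✓; |AJ| = 17.30 ✓; ∠AJB = 71.80° ✓; |JB| = 28.10 ✓; ∠JBZ = 36.20° ✓; |BZ| = 9.100 ✓; ∠BZH = 101.0° ✓; |ZH| = 38.40 ✗.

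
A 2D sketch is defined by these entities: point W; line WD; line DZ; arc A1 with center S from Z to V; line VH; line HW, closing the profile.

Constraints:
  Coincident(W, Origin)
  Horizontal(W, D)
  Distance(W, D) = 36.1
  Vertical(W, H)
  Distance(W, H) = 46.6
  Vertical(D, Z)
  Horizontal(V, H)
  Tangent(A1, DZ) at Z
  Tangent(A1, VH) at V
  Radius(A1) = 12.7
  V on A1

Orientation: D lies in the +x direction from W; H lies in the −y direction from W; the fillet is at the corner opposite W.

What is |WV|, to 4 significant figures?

52.15

W is at the origin; W and D share the same y with |WD| = 36.1 and D on the +x side, so D = (36.10, 0.000). WH is vertical with |WH| = 46.6 and H on the −y side, so H = (0.000, -46.60). The virtual corner opposite W is at (36.10, -46.60). Tangency of A1 to DZ means the radius SZ is perpendicular to DZ and since A1 is tangent to VH there, SV ⟂ VH, with radius 12.7, so the center S sits 12.7 in from both sides at S = (23.40, -33.90). That places the tangent points at Z = (36.10, -33.90) on DZ and V = (23.40, -46.60) on VH. Then |WV| = |V − W| = 52.15.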